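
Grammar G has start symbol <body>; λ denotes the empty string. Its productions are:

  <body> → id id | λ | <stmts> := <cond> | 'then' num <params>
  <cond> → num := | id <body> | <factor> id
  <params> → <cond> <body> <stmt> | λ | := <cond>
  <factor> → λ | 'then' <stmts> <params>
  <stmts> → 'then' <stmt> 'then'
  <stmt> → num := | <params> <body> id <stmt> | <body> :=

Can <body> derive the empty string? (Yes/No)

<body> has an λ-production, so <body> ⇒ λ.

Yes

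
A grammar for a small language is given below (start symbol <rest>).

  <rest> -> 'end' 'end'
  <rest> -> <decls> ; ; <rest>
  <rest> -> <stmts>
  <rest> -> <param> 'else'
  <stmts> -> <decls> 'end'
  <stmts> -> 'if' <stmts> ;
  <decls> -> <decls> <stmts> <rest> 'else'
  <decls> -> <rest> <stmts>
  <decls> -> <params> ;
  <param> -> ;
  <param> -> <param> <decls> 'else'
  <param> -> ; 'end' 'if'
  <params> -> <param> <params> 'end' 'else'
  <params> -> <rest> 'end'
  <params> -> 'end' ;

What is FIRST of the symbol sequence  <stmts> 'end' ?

{ 'end', 'if', ; }

Add FIRST(<stmts>) = { 'end', 'if', ; }; <stmts> is not nullable, stop.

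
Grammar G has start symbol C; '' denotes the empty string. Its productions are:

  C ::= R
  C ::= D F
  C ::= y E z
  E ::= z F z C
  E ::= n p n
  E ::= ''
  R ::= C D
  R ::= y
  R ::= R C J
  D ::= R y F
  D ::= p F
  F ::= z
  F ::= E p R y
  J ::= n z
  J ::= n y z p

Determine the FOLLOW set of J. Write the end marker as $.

{ $, n, p, y, z }

In R ::= R C J: J is at the end, add FOLLOW(R) = { $, n, p, y, z }.
Union: FOLLOW(J) = { $, n, p, y, z }.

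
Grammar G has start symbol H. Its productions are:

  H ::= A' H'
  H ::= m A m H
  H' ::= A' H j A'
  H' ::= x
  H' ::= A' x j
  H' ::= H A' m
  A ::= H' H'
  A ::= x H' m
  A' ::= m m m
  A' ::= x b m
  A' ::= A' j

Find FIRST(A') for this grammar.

{ m, x }

A' ::= m m m contributes {m}.
A' ::= x b m contributes {x}.
From A' ::= A' j: add FIRST(A') = { m, x }.
Union: FIRST(A') = { m, x }.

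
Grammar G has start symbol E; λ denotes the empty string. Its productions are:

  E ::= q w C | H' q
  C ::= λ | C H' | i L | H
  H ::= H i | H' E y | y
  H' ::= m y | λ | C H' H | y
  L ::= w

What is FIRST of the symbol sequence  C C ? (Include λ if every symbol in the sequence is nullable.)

{ i, m, q, y, λ }

Add FIRST(C)\{λ} = { i, m, q, y }; C is nullable, continue.
Add FIRST(C)\{λ} = { i, m, q, y }; C is nullable, continue.
Every symbol is nullable, so include λ.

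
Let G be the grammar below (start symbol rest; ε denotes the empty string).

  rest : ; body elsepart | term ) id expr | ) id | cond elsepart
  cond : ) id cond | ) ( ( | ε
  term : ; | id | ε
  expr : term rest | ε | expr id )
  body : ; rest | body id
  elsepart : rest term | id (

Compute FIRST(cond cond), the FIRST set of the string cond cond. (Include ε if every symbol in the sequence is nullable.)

{ ), ε }

Add FIRST(cond)\{ε} = { ) }; cond is nullable, continue.
Add FIRST(cond)\{ε} = { ) }; cond is nullable, continue.
Every symbol is nullable, so include ε.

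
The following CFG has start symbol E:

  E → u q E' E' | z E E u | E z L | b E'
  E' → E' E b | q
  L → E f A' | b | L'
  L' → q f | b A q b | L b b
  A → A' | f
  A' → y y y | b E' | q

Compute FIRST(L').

{ b, q, u, z }

L' → q f contributes {q}.
L' → b A q b contributes {b}.
From L' → L b b: add FIRST(L) = { b, q, u, z }.
Union: FIRST(L') = { b, q, u, z }.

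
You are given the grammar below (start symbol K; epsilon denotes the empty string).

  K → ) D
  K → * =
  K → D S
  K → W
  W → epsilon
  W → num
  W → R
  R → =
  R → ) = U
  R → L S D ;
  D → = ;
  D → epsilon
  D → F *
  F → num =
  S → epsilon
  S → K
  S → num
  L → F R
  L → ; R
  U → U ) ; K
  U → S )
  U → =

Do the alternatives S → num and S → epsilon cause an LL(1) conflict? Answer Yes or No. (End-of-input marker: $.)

FIRST(num) = { num } and FIRST(epsilon) = { epsilon }.
The second alternative is nullable and FOLLOW(S) = { $, ), *, ;, =, num } shares num with FIRST of the first — conflict.

Yes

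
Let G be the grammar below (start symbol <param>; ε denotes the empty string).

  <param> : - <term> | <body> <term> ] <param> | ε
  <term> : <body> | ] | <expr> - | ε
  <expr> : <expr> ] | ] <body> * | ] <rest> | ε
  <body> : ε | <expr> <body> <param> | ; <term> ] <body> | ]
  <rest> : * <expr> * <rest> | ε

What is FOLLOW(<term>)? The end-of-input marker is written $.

In <param> : - <term>: <term> is at the end, add FOLLOW(<param>) = { $, *, -, ;, ] }.
In <param> : <body> <term> ] <param>: add FIRST(] <param>) = { ] }.
In <body> : ; <term> ] <body>: add FIRST(] <body>) = { ] }.
Union: FOLLOW(<term>) = { $, *, -, ;, ] }.

{ $, *, -, ;, ] }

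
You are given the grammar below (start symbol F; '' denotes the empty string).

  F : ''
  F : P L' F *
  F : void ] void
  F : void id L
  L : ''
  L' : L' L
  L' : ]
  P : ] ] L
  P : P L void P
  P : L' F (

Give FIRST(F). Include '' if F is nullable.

F : '' contributes ''.
From F : P L' F *: add FIRST(P) = { ] }.
F : void ] void contributes {void}.
F : void id L contributes {void}.
Union: FIRST(F) = { ], void, '' }.

{ ], void, '' }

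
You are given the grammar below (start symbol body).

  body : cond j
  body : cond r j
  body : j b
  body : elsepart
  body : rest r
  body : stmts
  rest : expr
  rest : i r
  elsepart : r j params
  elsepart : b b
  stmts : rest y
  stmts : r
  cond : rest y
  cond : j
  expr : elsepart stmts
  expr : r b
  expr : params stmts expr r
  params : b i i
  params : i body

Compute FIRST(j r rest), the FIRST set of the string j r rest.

{ j }

j is a terminal; add {j} and stop.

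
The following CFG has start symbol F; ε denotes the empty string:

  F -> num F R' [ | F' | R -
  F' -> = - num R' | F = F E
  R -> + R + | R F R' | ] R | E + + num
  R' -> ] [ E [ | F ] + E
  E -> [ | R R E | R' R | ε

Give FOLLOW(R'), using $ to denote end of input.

In F -> num F R' [: add FIRST([) = { [ }.
In F' -> = - num R': R' is at the end, add FOLLOW(F') = { $, +, =, [, ], num }.
In R -> R F R': R' is at the end, add FOLLOW(R) = { $, +, -, =, [, ], num }.
In E -> R' R: add FIRST(R) = { +, =, [, ], num }.
Union: FOLLOW(R') = { $, +, -, =, [, ], num }.

{ $, +, -, =, [, ], num }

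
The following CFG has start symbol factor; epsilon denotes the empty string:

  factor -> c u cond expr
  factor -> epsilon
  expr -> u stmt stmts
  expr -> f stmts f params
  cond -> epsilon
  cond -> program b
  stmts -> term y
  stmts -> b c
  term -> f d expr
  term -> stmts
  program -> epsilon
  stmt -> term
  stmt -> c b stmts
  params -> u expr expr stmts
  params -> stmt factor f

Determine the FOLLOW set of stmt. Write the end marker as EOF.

{ b, c, f }

In expr -> u stmt stmts: add FIRST(stmts) = { b, f }.
In params -> stmt factor f: add FIRST(factor f) = { c, f }.
Union: FOLLOW(stmt) = { b, c, f }.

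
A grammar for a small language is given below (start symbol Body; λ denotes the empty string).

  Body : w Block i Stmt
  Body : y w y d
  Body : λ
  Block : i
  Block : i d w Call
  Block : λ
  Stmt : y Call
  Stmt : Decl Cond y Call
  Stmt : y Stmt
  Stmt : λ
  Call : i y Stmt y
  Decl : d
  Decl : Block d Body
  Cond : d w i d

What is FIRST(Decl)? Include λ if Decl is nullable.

Decl : d contributes {d}.
From Decl : Block d Body: Block nullable, take FIRST(Block) ∪ {d} = { d, i }.
Union: FIRST(Decl) = { d, i }.

{ d, i }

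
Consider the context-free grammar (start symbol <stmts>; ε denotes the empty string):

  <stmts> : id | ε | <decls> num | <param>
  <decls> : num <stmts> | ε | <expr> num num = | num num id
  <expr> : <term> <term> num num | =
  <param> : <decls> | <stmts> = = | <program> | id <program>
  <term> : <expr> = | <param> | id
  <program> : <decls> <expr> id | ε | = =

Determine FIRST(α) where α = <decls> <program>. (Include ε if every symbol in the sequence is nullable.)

Add FIRST(<decls>)\{ε} = { =, id, num }; <decls> is nullable, continue.
Add FIRST(<program>)\{ε} = { =, id, num }; <program> is nullable, continue.
Every symbol is nullable, so include ε.

{ =, id, num, ε }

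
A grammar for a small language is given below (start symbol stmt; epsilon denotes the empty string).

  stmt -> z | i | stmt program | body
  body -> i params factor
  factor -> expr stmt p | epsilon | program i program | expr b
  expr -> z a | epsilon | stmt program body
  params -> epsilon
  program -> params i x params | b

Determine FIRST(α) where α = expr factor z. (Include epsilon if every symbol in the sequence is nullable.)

{ b, i, z }

Add FIRST(expr)\{epsilon} = { i, z }; expr is nullable, continue.
Add FIRST(factor)\{epsilon} = { b, i, z }; factor is nullable, continue.
z is a terminal; add {z} and stop.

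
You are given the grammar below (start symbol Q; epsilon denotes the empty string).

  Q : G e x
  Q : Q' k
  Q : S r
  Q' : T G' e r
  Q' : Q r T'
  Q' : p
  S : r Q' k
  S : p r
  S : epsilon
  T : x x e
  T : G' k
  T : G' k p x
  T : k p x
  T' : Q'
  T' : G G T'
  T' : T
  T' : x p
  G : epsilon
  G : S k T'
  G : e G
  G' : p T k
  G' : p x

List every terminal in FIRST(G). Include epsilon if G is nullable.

{ e, k, p, r, epsilon }

G : epsilon contributes epsilon.
From G : S k T': S nullable, take FIRST(S) ∪ {k} = { k, p, r }.
G : e G contributes {e}.
Union: FIRST(G) = { e, k, p, r, epsilon }.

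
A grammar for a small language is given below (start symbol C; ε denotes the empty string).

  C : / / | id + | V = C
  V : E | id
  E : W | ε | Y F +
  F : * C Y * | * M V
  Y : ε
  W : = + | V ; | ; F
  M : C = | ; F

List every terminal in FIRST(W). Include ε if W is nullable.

W : = + contributes {=}.
From W : V ;: V nullable, take FIRST(V) ∪ {;} = { *, ;, =, id }.
W : ; F contributes {;}.
Union: FIRST(W) = { *, ;, =, id }.

{ *, ;, =, id }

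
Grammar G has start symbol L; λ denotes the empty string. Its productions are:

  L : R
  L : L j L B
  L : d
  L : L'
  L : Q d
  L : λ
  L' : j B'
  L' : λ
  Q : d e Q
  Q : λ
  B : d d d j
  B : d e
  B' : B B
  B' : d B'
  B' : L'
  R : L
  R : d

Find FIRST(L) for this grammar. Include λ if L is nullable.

{ d, j, λ }

From L : R: add FIRST(R) = { d, j, λ } (including λ since R is nullable).
From L : L j L B: L nullable, take FIRST(L) ∪ {j} = { d, j }.
L : d contributes {d}.
From L : L': add FIRST(L') = { j, λ } (including λ since L' is nullable).
From L : Q d: Q nullable, take FIRST(Q) ∪ {d} = { d }.
L : λ contributes λ.
Union: FIRST(L) = { d, j, λ }.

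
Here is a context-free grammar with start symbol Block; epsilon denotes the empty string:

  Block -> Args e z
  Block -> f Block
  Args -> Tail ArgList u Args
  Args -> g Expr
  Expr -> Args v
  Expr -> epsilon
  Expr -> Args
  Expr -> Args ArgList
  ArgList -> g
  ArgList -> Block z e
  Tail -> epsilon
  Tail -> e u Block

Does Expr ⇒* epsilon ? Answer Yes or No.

Expr has an epsilon-production, so Expr ⇒ epsilon.

Yes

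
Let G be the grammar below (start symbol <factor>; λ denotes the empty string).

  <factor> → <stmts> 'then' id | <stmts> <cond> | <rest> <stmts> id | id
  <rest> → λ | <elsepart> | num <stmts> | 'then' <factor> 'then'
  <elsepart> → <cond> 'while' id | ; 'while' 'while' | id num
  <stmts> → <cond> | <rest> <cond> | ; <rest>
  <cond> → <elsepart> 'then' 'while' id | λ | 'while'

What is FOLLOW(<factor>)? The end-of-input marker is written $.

{ $, 'then' }

<factor> is the start symbol, so $ ∈ FOLLOW(<factor>).
In <rest> → 'then' <factor> 'then': add FIRST('then') = { 'then' }.
Union: FOLLOW(<factor>) = { $, 'then' }.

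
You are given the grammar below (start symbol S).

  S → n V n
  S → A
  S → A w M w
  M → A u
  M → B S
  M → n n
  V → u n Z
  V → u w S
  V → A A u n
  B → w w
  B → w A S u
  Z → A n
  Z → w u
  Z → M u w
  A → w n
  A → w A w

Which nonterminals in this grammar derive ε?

{ } (none)

No nonterminal has an empty production or an RHS whose symbols are all nullable.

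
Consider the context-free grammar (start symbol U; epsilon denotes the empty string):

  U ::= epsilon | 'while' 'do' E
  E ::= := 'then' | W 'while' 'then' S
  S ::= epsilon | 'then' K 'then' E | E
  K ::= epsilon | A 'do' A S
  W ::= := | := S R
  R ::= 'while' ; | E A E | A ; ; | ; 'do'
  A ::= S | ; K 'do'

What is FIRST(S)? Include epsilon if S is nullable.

S ::= epsilon contributes epsilon.
S ::= 'then' K 'then' E contributes {'then'}.
From S ::= E: add FIRST(E) = { := }.
Union: FIRST(S) = { 'then', :=, epsilon }.

{ 'then', :=, epsilon }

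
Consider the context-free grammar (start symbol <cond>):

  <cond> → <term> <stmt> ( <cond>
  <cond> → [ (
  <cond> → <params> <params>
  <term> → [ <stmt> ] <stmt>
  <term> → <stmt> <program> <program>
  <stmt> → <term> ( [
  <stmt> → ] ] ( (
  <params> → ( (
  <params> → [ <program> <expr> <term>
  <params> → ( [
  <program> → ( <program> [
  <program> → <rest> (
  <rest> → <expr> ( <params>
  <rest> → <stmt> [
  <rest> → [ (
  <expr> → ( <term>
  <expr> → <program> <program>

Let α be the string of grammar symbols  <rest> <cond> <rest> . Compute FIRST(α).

Add FIRST(<rest>) = { (, [, ] }; <rest> is not nullable, stop.

{ (, [, ] }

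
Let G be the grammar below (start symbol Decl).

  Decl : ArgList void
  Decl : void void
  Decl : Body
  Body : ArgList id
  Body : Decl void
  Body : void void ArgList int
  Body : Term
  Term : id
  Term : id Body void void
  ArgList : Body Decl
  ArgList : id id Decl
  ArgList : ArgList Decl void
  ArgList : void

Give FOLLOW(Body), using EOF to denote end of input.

{ EOF, id, int, void }

In Decl : Body: Body is at the end, add FOLLOW(Decl) = { EOF, id, int, void }.
In Term : id Body void void: add FIRST(void void) = { void }.
In ArgList : Body Decl: add FIRST(Decl) = { id, void }.
Union: FOLLOW(Body) = { EOF, id, int, void }.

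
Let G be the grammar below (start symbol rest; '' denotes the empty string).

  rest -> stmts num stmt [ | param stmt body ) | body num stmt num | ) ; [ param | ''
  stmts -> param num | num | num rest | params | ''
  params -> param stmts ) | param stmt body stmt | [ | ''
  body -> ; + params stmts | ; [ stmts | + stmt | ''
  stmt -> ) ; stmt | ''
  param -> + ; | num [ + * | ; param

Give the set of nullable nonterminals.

Directly nullable (have an ''-production): rest, stmts, params, body, stmt.
No other nonterminal has a production whose RHS symbols are all nullable.

{ body, params, rest, stmt, stmts }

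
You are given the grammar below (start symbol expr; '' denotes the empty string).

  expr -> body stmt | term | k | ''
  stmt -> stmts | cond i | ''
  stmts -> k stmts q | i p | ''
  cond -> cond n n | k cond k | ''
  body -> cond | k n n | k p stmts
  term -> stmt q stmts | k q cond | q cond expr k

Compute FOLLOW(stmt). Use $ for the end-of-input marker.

{ $, k, q }

In expr -> body stmt: stmt is at the end, add FOLLOW(expr) = { $, k }.
In term -> stmt q stmts: add FIRST(q stmts) = { q }.
Union: FOLLOW(stmt) = { $, k, q }.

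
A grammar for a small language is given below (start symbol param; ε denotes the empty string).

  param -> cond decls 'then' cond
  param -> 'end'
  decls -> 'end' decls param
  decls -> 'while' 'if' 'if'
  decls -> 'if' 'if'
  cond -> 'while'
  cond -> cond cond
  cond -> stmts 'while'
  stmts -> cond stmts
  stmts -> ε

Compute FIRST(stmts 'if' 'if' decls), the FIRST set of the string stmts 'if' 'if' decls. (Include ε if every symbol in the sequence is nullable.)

{ 'if', 'while' }

Add FIRST(stmts)\{ε} = { 'while' }; stmts is nullable, continue.
'if' is a terminal; add {'if'} and stop.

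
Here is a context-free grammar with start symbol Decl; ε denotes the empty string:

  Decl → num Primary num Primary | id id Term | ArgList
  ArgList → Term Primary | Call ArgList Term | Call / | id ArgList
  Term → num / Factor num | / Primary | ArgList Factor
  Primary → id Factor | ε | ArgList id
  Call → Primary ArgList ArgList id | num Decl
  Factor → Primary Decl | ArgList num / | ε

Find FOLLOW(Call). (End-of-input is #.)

In ArgList → Call ArgList Term: add FIRST(ArgList Term) = { /, id, num }.
In ArgList → Call /: add FIRST(/) = { / }.
Union: FOLLOW(Call) = { /, id, num }.

{ /, id, num }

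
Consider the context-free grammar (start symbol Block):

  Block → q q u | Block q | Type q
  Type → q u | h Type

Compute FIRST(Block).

{ h, q }

Block → q q u contributes {q}.
From Block → Block q: add FIRST(Block) = { h, q }.
From Block → Type q: add FIRST(Type) = { h, q }.
Union: FIRST(Block) = { h, q }.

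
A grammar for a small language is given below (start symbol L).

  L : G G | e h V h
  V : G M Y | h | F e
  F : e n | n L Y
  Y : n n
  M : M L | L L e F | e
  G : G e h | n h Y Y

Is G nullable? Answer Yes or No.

No nonterminal in this grammar is nullable.
No production of G has an RHS whose symbols are all nullable, so G is not nullable.

No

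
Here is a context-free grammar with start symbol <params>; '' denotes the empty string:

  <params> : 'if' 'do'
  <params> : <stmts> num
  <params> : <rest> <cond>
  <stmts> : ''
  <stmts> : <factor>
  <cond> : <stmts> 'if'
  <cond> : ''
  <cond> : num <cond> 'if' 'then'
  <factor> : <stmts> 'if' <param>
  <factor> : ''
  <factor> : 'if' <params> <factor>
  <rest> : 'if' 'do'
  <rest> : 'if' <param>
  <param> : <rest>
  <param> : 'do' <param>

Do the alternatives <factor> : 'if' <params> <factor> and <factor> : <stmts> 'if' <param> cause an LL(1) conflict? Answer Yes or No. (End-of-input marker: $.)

FIRST('if' <params> <factor>) = { 'if' } and FIRST(<stmts> 'if' <param>) = { 'if' }.
Both contain 'if', so the two alternatives are not disjoint — LL(1) conflict.

Yes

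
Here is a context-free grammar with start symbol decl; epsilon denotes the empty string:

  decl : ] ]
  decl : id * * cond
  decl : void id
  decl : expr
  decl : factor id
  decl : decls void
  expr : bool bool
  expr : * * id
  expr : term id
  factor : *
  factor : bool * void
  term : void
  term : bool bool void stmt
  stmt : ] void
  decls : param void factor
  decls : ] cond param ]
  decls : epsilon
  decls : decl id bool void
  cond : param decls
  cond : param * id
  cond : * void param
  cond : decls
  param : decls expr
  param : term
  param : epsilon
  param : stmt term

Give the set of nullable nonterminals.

Directly nullable (have an epsilon-production): decls, param.
cond : param decls with every symbol nullable, so cond is nullable.
No other nonterminal has a production whose RHS symbols are all nullable.

{ cond, decls, param }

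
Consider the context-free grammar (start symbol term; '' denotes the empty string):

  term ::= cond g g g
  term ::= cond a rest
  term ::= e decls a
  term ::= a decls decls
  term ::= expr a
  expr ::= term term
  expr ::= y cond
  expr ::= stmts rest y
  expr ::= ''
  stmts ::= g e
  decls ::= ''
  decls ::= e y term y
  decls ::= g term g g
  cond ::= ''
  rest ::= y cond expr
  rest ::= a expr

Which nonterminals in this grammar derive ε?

{ cond, decls, expr }

Directly nullable (have an ''-production): expr, decls, cond.
No other nonterminal has a production whose RHS symbols are all nullable.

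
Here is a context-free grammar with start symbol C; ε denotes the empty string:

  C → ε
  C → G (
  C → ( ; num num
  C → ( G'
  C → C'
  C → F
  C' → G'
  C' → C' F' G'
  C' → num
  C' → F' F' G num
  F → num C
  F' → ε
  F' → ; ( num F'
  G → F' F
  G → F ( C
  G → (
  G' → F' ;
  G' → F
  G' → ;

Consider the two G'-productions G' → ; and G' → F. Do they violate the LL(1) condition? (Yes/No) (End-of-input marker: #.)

FIRST(;) = { ; } and FIRST(F) = { num }.
The FIRST sets are disjoint and neither alternative is nullable — no conflict.

No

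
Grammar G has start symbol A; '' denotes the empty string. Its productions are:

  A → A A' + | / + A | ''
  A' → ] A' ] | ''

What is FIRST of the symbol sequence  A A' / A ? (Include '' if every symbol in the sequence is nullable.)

{ +, /, ] }

Add FIRST(A)\{''} = { +, /, ] }; A is nullable, continue.
Add FIRST(A')\{''} = { ] }; A' is nullable, continue.
/ is a terminal; add {/} and stop.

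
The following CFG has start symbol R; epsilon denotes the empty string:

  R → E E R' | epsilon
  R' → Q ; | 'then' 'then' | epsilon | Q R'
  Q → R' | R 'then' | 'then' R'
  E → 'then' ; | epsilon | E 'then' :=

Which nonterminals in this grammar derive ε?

Directly nullable (have an epsilon-production): R, R', E.
Q → R' with every symbol nullable, so Q is nullable.

{ E, Q, R, R' }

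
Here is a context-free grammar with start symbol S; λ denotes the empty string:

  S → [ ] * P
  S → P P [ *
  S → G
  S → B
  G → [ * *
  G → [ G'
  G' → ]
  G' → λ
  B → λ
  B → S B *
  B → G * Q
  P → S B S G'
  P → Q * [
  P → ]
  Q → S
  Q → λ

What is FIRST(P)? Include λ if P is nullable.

{ *, [, ], λ }

From P → S B S G': S, B, S, G' nullable, take FIRST(S) ∪ FIRST(B) ∪ FIRST(S) ∪ FIRST(G') = { *, [, ] }; also λ since the whole RHS is nullable.
From P → Q * [: Q nullable, take FIRST(Q) ∪ {*} = { *, [, ] }.
P → ] contributes {]}.
Union: FIRST(P) = { *, [, ], λ }.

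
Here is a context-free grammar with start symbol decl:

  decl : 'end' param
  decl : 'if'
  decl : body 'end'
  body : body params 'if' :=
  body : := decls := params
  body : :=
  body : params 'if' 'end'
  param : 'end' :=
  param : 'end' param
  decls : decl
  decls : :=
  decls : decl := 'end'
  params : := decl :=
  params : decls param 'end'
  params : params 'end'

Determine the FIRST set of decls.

From decls : decl: add FIRST(decl) = { 'end', 'if', := }.
decls : := contributes {:=}.
From decls : decl := 'end': add FIRST(decl) = { 'end', 'if', := }.
Union: FIRST(decls) = { 'end', 'if', := }.

{ 'end', 'if', := }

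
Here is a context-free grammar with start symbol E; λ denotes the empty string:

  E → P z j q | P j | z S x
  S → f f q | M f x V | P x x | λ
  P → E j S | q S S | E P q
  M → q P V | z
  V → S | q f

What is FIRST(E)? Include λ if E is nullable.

{ q, z }

From E → P z j q: add FIRST(P) = { q, z }.
From E → P j: add FIRST(P) = { q, z }.
E → z S x contributes {z}.
Union: FIRST(E) = { q, z }.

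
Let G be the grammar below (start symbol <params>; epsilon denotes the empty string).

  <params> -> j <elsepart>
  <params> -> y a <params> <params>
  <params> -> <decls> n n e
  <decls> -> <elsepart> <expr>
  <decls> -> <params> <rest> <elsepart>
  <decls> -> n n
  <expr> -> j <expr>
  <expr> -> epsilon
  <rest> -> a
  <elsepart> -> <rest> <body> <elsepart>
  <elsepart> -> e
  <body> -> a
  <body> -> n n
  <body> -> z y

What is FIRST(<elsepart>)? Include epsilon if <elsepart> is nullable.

From <elsepart> -> <rest> <body> <elsepart>: add FIRST(<rest>) = { a }.
<elsepart> -> e contributes {e}.
Union: FIRST(<elsepart>) = { a, e }.

{ a, e }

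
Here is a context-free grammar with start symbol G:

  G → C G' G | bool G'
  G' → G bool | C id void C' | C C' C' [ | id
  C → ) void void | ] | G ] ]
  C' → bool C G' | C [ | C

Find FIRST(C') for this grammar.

C' → bool C G' contributes {bool}.
From C' → C [: add FIRST(C) = { ), ], bool }.
From C' → C: add FIRST(C) = { ), ], bool }.
Union: FIRST(C') = { ), ], bool }.

{ ), ], bool }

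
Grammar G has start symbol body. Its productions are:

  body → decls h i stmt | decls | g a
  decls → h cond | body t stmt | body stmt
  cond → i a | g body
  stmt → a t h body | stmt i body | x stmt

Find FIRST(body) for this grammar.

{ g, h }

From body → decls h i stmt: add FIRST(decls) = { g, h }.
From body → decls: add FIRST(decls) = { g, h }.
body → g a contributes {g}.
Union: FIRST(body) = { g, h }.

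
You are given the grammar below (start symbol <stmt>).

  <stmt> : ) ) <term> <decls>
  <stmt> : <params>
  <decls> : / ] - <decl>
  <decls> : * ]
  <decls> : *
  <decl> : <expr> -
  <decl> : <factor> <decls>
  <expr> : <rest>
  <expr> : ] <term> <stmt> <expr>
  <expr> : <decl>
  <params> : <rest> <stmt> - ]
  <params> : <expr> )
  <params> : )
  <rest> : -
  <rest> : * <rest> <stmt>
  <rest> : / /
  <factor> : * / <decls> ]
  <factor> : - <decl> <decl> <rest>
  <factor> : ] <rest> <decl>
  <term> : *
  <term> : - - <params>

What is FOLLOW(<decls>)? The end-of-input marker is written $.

{ $, ), *, -, /, ] }

In <stmt> : ) ) <term> <decls>: <decls> is at the end, add FOLLOW(<stmt>) = { $, ), *, -, /, ] }.
In <decl> : <factor> <decls>: <decls> is at the end, add FOLLOW(<decl>) = { $, ), *, -, /, ] }.
In <factor> : * / <decls> ]: add FIRST(]) = { ] }.
Union: FOLLOW(<decls>) = { $, ), *, -, /, ] }.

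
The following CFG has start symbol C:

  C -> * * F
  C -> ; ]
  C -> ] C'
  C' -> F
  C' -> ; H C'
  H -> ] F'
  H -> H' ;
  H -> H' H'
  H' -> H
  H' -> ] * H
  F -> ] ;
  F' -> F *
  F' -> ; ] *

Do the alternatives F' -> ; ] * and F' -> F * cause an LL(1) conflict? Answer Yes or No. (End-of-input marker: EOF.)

FIRST(; ] *) = { ; } and FIRST(F *) = { ] }.
The FIRST sets are disjoint and neither alternative is nullable — no conflict.

No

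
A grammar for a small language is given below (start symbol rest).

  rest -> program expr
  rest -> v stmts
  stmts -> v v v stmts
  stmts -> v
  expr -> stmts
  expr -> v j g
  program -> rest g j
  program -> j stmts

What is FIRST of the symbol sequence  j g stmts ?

{ j }

j is a terminal; add {j} and stop.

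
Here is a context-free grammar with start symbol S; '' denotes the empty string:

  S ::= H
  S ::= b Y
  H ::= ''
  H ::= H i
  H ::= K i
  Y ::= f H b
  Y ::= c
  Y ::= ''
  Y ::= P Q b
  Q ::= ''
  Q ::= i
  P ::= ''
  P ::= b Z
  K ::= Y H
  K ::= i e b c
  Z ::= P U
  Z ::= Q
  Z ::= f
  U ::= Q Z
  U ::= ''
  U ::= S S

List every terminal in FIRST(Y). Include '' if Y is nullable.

{ b, c, f, i, '' }

Y ::= f H b contributes {f}.
Y ::= c contributes {c}.
Y ::= '' contributes ''.
From Y ::= P Q b: P, Q nullable, take FIRST(P) ∪ FIRST(Q) ∪ {b} = { b, i }.
Union: FIRST(Y) = { b, c, f, i, '' }.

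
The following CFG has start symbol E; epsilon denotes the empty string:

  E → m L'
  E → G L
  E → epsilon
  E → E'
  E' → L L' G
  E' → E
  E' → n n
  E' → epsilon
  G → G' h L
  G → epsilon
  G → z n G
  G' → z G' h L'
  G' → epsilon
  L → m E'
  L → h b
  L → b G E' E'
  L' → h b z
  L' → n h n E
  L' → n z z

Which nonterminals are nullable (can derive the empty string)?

{ E, E', G, G' }

Directly nullable (have an epsilon-production): E, E', G, G'.
No other nonterminal has a production whose RHS symbols are all nullable.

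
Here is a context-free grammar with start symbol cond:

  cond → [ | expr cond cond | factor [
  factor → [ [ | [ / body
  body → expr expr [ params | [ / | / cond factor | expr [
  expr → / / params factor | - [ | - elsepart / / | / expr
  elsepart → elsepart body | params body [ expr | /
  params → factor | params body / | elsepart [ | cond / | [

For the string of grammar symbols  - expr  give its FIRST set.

{ - }

- is a terminal; add {-} and stop.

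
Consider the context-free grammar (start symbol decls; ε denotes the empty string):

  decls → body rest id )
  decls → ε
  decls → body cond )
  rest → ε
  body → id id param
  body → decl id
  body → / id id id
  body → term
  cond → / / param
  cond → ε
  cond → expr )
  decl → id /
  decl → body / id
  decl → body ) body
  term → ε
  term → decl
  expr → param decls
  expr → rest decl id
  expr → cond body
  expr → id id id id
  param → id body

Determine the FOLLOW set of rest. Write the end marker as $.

{ ), /, id }

In decls → body rest id ): add FIRST(id )) = { id }.
In expr → rest decl id: add FIRST(decl id) = { ), /, id }.
Union: FOLLOW(rest) = { ), /, id }.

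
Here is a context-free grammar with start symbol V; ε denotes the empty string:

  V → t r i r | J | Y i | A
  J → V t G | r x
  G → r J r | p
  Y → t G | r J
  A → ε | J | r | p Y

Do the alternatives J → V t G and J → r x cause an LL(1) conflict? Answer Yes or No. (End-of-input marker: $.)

Yes

FIRST(V t G) = { p, r, t } and FIRST(r x) = { r }.
Both contain r, so the two alternatives are not disjoint — LL(1) conflict.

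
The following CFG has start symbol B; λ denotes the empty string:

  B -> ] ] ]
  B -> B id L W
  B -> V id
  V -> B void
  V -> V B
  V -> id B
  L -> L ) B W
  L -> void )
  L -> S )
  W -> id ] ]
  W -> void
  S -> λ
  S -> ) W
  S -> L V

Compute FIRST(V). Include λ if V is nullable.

{ ], id }

From V -> B void: add FIRST(B) = { ], id }.
From V -> V B: add FIRST(V) = { ], id }.
V -> id B contributes {id}.
Union: FIRST(V) = { ], id }.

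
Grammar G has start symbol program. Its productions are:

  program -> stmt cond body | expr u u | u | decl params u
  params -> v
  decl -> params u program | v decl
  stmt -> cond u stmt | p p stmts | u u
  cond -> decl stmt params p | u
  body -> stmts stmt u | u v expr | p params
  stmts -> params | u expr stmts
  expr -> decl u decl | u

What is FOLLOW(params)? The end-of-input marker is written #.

In program -> decl params u: add FIRST(u) = { u }.
In decl -> params u program: add FIRST(u program) = { u }.
In cond -> decl stmt params p: add FIRST(p) = { p }.
In body -> p params: params is at the end, add FOLLOW(body) = { #, p, u, v }.
In stmts -> params: params is at the end, add FOLLOW(stmts) = { p, u, v }.
Union: FOLLOW(params) = { #, p, u, v }.

{ #, p, u, v }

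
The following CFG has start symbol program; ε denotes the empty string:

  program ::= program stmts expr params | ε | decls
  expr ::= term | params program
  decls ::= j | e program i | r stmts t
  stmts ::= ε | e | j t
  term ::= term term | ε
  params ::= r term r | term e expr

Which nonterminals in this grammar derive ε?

Directly nullable (have an ε-production): program, stmts, term.
expr ::= term with every symbol nullable, so expr is nullable.
No other nonterminal has a production whose RHS symbols are all nullable.

{ expr, program, stmts, term }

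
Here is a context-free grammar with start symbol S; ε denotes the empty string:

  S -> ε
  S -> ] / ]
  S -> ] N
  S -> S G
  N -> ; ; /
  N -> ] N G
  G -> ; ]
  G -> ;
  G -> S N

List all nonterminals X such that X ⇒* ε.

{ S }

Directly nullable (have an ε-production): S.
No other nonterminal has a production whose RHS symbols are all nullable.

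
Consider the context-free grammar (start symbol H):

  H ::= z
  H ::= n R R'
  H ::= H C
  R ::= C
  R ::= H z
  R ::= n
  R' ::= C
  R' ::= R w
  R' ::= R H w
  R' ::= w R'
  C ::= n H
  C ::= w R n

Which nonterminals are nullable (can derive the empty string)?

{ } (none)

No nonterminal has an empty production or an RHS whose symbols are all nullable.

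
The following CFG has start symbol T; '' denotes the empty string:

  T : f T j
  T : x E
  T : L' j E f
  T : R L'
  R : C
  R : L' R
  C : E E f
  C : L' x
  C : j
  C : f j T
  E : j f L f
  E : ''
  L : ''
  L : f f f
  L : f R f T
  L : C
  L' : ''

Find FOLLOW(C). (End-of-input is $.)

In R : C: C is at the end, add FOLLOW(R) = { $, f, j }.
In L : C: C is at the end, add FOLLOW(L) = { f }.
Union: FOLLOW(C) = { $, f, j }.

{ $, f, j }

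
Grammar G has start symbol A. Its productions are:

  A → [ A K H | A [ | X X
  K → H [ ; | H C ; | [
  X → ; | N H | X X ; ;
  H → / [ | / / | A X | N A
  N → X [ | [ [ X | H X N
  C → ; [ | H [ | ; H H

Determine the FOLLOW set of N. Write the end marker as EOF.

{ /, ;, [ }

In X → N H: add FIRST(H) = { /, ;, [ }.
In H → N A: add FIRST(A) = { /, ;, [ }.
In N → H X N: N is at the end, add FOLLOW(N) = { /, ;, [ }.
Union: FOLLOW(N) = { /, ;, [ }.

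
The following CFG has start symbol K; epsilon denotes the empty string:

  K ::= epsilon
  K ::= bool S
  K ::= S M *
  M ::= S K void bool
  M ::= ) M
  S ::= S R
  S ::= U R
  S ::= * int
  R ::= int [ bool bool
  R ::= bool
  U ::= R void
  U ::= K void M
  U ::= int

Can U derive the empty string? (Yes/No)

No

Nullable nonterminals: K.
No production of U has an RHS whose symbols are all nullable, so U is not nullable.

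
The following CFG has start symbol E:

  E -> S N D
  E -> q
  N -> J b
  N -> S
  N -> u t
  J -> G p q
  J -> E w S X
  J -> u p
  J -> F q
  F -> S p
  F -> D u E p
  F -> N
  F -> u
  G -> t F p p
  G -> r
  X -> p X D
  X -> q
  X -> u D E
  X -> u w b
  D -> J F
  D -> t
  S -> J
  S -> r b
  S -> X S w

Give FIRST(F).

From F -> S p: add FIRST(S) = { p, q, r, t, u }.
From F -> D u E p: add FIRST(D) = { p, q, r, t, u }.
From F -> N: add FIRST(N) = { p, q, r, t, u }.
F -> u contributes {u}.
Union: FIRST(F) = { p, q, r, t, u }.

{ p, q, r, t, u }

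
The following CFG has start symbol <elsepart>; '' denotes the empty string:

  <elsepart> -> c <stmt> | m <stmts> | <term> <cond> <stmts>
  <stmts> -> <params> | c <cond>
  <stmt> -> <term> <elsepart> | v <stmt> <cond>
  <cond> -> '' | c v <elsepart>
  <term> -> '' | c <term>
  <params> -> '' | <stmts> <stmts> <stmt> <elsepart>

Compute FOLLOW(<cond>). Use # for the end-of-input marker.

{ #, c, m, v }

In <elsepart> -> <term> <cond> <stmts>: add FIRST(<stmts>)\{''} = { c, m, v }.
  Since <stmts> is nullable, also add FOLLOW(<elsepart>) = { #, c, m, v }.
In <stmts> -> c <cond>: <cond> is at the end, add FOLLOW(<stmts>) = { #, c, m, v }.
In <stmt> -> v <stmt> <cond>: <cond> is at the end, add FOLLOW(<stmt>) = { #, c, m, v }.
Union: FOLLOW(<cond>) = { #, c, m, v }.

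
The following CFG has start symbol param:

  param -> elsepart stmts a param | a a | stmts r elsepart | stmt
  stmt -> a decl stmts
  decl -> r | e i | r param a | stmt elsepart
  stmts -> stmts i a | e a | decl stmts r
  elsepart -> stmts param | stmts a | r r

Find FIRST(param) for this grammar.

From param -> elsepart stmts a param: add FIRST(elsepart) = { a, e, r }.
param -> a a contributes {a}.
From param -> stmts r elsepart: add FIRST(stmts) = { a, e, r }.
From param -> stmt: add FIRST(stmt) = { a }.
Union: FIRST(param) = { a, e, r }.

{ a, e, r }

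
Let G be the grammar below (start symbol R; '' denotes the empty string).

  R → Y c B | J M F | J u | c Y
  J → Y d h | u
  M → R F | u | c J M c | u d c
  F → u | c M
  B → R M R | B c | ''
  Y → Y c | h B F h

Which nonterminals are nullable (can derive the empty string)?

Directly nullable (have an ''-production): B.
No other nonterminal has a production whose RHS symbols are all nullable.

{ B }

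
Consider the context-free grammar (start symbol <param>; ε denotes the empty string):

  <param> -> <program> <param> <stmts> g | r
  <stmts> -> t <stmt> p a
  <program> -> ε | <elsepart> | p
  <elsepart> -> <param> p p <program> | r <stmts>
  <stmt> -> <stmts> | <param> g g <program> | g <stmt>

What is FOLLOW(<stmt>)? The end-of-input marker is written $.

In <stmts> -> t <stmt> p a: add FIRST(p a) = { p }.
In <stmt> -> g <stmt>: <stmt> is at the end, add FOLLOW(<stmt>) = { p }.
Union: FOLLOW(<stmt>) = { p }.

{ p }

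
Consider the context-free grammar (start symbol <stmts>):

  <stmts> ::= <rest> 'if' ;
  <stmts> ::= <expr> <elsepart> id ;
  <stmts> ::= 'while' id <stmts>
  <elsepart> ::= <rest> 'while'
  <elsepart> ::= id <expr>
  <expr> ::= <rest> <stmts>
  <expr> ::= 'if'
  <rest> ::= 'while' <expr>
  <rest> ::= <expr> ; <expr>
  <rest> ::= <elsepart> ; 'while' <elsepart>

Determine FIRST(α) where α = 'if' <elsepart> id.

'if' is a terminal; add {'if'} and stop.

{ 'if' }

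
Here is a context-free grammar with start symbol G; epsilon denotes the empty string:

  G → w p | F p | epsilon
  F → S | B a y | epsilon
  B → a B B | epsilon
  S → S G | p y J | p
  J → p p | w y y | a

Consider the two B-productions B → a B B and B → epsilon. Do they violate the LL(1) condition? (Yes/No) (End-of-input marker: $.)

FIRST(a B B) = { a } and FIRST(epsilon) = { epsilon }.
The second alternative is nullable and FOLLOW(B) = { a } shares a with FIRST of the first — conflict.

Yes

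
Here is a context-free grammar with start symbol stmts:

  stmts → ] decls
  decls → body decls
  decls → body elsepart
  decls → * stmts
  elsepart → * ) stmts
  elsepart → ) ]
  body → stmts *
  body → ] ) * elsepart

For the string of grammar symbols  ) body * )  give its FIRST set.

{ ) }

) is a terminal; add {)} and stop.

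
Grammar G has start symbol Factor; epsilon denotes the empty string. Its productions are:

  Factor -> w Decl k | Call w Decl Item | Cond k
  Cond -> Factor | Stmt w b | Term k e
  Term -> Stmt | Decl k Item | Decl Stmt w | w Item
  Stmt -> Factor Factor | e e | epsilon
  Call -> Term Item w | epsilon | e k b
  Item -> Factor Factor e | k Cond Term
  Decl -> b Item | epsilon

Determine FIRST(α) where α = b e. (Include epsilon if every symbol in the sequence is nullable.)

{ b }

b is a terminal; add {b} and stop.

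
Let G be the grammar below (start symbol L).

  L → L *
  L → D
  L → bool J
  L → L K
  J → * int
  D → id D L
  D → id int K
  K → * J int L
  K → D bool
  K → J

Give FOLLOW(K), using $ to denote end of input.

{ $, *, bool, id }

In L → L K: K is at the end, add FOLLOW(L) = { $, *, bool, id }.
In D → id int K: K is at the end, add FOLLOW(D) = { $, *, bool, id }.
Union: FOLLOW(K) = { $, *, bool, id }.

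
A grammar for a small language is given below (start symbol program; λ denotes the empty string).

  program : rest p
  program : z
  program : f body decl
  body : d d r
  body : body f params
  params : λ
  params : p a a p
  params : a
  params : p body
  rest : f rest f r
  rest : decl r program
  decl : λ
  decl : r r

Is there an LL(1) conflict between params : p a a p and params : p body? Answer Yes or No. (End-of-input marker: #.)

FIRST(p a a p) = { p } and FIRST(p body) = { p }.
Both contain p, so the two alternatives are not disjoint — LL(1) conflict.

Yes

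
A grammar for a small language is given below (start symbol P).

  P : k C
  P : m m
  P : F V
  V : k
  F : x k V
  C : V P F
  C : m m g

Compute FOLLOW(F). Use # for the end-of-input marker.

{ #, k, x }

In P : F V: add FIRST(V) = { k }.
In C : V P F: F is at the end, add FOLLOW(C) = { #, x }.
Union: FOLLOW(F) = { #, k, x }.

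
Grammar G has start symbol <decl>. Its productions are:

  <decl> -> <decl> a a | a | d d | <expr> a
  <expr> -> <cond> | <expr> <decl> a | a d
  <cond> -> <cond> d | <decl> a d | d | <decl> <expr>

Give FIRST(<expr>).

{ a, d }

From <expr> -> <cond>: add FIRST(<cond>) = { a, d }.
From <expr> -> <expr> <decl> a: add FIRST(<expr>) = { a, d }.
<expr> -> a d contributes {a}.
Union: FIRST(<expr>) = { a, d }.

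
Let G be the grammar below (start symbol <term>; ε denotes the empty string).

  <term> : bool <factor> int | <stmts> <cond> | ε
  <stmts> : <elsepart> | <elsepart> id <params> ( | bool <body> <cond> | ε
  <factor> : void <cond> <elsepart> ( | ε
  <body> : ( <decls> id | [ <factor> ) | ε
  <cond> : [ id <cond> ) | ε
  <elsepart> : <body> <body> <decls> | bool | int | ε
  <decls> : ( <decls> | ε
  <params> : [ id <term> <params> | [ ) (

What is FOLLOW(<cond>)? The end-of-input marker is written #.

{ #, (, ), [, bool, int }

In <term> : <stmts> <cond>: <cond> is at the end, add FOLLOW(<term>) = { #, [ }.
In <stmts> : bool <body> <cond>: <cond> is at the end, add FOLLOW(<stmts>) = { #, [ }.
In <factor> : void <cond> <elsepart> (: add FIRST(<elsepart> () = { (, [, bool, int }.
In <cond> : [ id <cond> ): add FIRST()) = { ) }.
Union: FOLLOW(<cond>) = { #, (, ), [, bool, int }.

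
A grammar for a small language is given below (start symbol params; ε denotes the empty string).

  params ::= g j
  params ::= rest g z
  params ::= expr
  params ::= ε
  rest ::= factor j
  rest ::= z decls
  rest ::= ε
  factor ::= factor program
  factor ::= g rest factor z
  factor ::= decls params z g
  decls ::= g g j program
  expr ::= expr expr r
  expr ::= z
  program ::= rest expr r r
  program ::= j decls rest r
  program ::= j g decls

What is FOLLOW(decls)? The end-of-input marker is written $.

{ g, j, r, z }

In rest ::= z decls: decls is at the end, add FOLLOW(rest) = { g, r, z }.
In factor ::= decls params z g: add FIRST(params z g) = { g, z }.
In program ::= j decls rest r: add FIRST(rest r) = { g, r, z }.
In program ::= j g decls: decls is at the end, add FOLLOW(program) = { g, j, r, z }.
Union: FOLLOW(decls) = { g, j, r, z }.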